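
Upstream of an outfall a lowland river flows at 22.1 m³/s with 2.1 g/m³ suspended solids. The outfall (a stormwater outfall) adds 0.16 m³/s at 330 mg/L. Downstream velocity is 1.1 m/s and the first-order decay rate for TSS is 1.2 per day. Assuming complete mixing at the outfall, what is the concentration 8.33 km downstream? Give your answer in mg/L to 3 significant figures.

After complete mixing, C₀ = (0.16·330 + 22.1·2.1) / 22.26 = 4.457 mg/L.
Travel time t = 8330 m / 1.1 m/s = 7573 s = 0.08765 d.
C = 4.457·exp(−1.2·0.08765) = 4.457·0.9002 = 4.012 mg/L.

4.01 mg/L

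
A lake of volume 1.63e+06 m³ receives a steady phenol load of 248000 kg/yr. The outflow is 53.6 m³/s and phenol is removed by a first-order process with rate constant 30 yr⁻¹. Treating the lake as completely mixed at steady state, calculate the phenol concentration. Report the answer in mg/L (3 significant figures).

Outflow Q = 53.6 m³/s × 3.156e+07 s/yr = 1.691e+09 m³/yr.
Steady-state CSTR mass balance: W = Q·C + k·V·C, so C = W/(Q + kV).
Q + kV = 1.691e+09 + 30·1.63e+06 = 1.74e+09 m³/yr.
C = 248000/1.74e+09 = 0.0001425 kg/m³ = 0.1425 mg/L.

0.142 mg/L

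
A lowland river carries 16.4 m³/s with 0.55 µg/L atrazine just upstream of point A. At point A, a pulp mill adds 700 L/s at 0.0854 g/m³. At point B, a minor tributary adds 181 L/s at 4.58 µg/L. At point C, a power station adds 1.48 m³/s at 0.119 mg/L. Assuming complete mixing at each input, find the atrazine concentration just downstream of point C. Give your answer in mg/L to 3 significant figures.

0.0131 mg/L

0.55 µg/L = 0.00055 mg/L.
700 L/s = 0.7 m³/s.
After input A: C = (16.4·0.00055 + 0.7·0.0854) / 17.1 = 0.004023 mg/L.
181 L/s = 0.181 m³/s.
4.58 µg/L = 0.00458 mg/L.
After input B: C = (17.1·0.004023 + 0.181·0.00458) / 17.28 = 0.004029 mg/L.
After input C: C = (17.28·0.004029 + 1.48·0.119) / 18.76 = 0.0131 mg/L.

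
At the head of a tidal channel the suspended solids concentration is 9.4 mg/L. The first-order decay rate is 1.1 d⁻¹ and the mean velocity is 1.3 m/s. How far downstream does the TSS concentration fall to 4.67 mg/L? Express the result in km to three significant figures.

71.4 km

From C = C₀·e^(−kt), t = ln(C₀/C)/k = ln(9.4/4.67)/1.1 = 0.6996/1.1 = 0.636 d.
Distance = v·t = 1.3 m/s × 5.495e+04 s = 7.143e+04 m = 71.43 km.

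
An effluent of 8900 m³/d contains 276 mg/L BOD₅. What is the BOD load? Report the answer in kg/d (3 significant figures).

2460 kg/d

8900 m³/d = 0.103 m³/s.
Mass flux = Q·C = 0.103 m³/s × 276 g/m³ = 28.43 g/s.
= 28.43 g/s × 86.4 = 2456 kg/d.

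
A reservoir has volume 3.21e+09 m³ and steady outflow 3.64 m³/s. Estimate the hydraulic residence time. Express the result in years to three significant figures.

Q = 3.64 m³/s × 3.156e+07 s/yr = 1.149e+08 m³/yr.
Hydraulic residence time τ = V/Q = 3.21e+09/1.149e+08 = 27.94 yr.

27.9 yr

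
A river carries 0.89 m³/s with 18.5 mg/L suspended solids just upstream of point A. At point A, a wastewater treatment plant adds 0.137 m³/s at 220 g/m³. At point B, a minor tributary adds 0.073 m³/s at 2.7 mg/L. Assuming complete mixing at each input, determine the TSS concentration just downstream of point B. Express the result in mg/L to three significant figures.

After input A: C = (0.89·18.5 + 0.137·220) / 1.027 = 45.38 mg/L.
After input B: C = (1.027·45.38 + 0.073·2.7) / 1.1 = 42.55 mg/L.

42.5 mg/L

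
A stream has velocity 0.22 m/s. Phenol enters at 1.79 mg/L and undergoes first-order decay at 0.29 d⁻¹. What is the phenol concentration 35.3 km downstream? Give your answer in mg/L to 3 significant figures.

1.04 mg/L

Travel time t = 35.3 km / 0.22 m/s = 3.53e+04/0.22 = 1.605e+05 s = 1.857 d.
First-order decay: C = 1.79·exp(−0.29·1.857) = 1.79·0.5836 = 1.045 mg/L.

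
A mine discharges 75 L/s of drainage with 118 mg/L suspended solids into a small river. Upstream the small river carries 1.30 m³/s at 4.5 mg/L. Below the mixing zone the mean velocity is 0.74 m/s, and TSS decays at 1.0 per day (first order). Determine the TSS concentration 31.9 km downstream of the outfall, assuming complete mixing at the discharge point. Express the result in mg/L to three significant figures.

75 L/s = 0.075 m³/s.
After complete mixing, C₀ = (0.075·118 + 1.3·4.5) / 1.375 = 10.69 mg/L.
Travel time t = 3.19e+04 m / 0.74 m/s = 4.311e+04 s = 0.4989 d.
C = 10.69·exp(−1.0·0.4989) = 10.69·0.6072 = 6.491 mg/L.

6.49 mg/L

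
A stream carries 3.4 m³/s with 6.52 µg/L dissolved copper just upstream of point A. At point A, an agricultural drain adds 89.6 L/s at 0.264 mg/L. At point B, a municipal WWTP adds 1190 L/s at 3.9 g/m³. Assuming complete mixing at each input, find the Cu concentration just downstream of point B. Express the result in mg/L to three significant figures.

6.52 µg/L = 0.00652 mg/L.
89.6 L/s = 0.0896 m³/s.
After input A: C = (3.4·0.00652 + 0.0896·0.264) / 3.49 = 0.01313 mg/L.
1190 L/s = 1.19 m³/s.
After input B: C = (3.49·0.01313 + 1.19·3.9) / 4.68 = 1.002 mg/L.

1.00 mg/L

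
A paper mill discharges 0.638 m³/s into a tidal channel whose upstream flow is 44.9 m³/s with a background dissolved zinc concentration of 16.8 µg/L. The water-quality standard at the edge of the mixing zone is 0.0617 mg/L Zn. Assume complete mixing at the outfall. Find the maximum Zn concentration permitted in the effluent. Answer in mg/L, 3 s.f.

16.8 µg/L = 0.0168 mg/L.
Mass balance: 0.0617·45.54 = 0.638·Cₑ + 44.9·0.0168.
Cₑ = (2.81 − 0.7543) / 0.638 = 3.222 mg/L.

3.22 mg/L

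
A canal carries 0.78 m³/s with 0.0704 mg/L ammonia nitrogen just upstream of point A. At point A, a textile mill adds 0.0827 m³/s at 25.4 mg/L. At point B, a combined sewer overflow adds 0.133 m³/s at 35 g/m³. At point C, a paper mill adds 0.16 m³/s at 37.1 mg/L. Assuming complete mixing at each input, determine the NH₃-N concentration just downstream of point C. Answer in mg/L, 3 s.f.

After input A: C = (0.78·0.0704 + 0.0827·25.4) / 0.8627 = 2.499 mg/L.
After input B: C = (0.8627·2.499 + 0.133·35) / 0.9957 = 6.84 mg/L.
After input C: C = (0.9957·6.84 + 0.16·37.1) / 1.156 = 11.03 mg/L.

11.0 mg/L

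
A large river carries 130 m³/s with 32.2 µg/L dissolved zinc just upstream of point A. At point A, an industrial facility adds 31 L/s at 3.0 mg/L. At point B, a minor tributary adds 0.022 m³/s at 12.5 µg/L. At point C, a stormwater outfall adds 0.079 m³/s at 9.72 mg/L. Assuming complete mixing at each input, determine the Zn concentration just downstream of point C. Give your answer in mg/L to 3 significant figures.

32.2 µg/L = 0.0322 mg/L.
31 L/s = 0.031 m³/s.
After input A: C = (130·0.0322 + 0.031·3) / 130 = 0.03291 mg/L.
12.5 µg/L = 0.0125 mg/L.
After input B: C = (130·0.03291 + 0.022·0.0125) / 130.1 = 0.0329 mg/L.
After input C: C = (130.1·0.0329 + 0.079·9.72) / 130.1 = 0.03878 mg/L.

0.0388 mg/L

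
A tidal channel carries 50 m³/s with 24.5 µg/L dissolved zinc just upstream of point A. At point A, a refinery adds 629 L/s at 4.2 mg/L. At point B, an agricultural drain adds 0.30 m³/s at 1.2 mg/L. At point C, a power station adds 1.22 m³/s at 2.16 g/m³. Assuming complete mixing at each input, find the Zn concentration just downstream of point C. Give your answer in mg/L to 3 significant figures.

24.5 µg/L = 0.0245 mg/L.
629 L/s = 0.629 m³/s.
After input A: C = (50·0.0245 + 0.629·4.2) / 50.63 = 0.07638 mg/L.
After input B: C = (50.63·0.07638 + 0.3·1.2) / 50.93 = 0.08299 mg/L.
After input C: C = (50.93·0.08299 + 1.22·2.16) / 52.15 = 0.1316 mg/L.

0.132 mg/L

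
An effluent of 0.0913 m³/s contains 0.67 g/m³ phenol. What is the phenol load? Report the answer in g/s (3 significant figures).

Mass flux = Q·C = 0.0913 m³/s × 0.67 g/m³ = 0.06117 g/s.

0.0612 g/s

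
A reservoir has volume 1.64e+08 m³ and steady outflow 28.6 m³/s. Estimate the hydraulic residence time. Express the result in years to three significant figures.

Q = 28.6 m³/s × 3.156e+07 s/yr = 9.025e+08 m³/yr.
Hydraulic residence time τ = V/Q = 1.64e+08/9.025e+08 = 0.1817 yr.

0.182 yr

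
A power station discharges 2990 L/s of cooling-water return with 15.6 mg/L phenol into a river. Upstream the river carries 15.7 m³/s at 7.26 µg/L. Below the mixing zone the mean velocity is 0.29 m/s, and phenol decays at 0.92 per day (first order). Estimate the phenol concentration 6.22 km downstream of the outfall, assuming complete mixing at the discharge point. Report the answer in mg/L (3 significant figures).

1.99 mg/L

2990 L/s = 2.99 m³/s.
7.26 µg/L = 0.00726 mg/L.
After complete mixing, C₀ = (2.99·15.6 + 15.7·0.00726) / 18.69 = 2.502 mg/L.
Travel time t = 6220 m / 0.29 m/s = 2.145e+04 s = 0.2482 d.
C = 2.502·exp(−0.92·0.2482) = 2.502·0.7958 = 1.991 mg/L.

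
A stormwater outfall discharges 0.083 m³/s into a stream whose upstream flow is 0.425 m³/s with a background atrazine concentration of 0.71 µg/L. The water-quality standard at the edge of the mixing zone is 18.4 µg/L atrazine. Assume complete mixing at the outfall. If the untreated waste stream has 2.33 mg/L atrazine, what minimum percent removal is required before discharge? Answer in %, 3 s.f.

0.71 µg/L = 0.00071 mg/L.
18.4 µg/L = 0.0184 mg/L.
Mass balance: 0.0184·0.508 = 0.083·Cₑ + 0.425·0.00071.
Cₑ = (0.009347 − 0.0003017) / 0.083 = 0.109 mg/L.
Required removal = 1 − 0.109/2.33 = 95.32 %.

95.3 %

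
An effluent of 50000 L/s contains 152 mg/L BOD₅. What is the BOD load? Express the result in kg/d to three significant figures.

50000 L/s = 50 m³/s.
Mass flux = Q·C = 50 m³/s × 152 g/m³ = 7600 g/s.
= 7600 g/s × 86.4 = 6.566e+05 kg/d.

657000 kg/d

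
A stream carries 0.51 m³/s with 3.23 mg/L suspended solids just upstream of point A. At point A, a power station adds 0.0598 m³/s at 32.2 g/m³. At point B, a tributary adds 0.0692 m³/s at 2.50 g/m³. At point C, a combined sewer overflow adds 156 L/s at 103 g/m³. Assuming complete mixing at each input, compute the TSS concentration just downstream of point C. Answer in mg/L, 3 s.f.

After input A: C = (0.51·3.23 + 0.0598·32.2) / 0.5698 = 6.27 mg/L.
After input B: C = (0.5698·6.27 + 0.0692·2.5) / 0.639 = 5.862 mg/L.
156 L/s = 0.156 m³/s.
After input C: C = (0.639·5.862 + 0.156·103) / 0.795 = 24.92 mg/L.

24.9 mg/L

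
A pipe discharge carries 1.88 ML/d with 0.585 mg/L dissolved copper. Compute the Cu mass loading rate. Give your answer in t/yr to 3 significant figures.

1.88 ML/d = 0.02176 m³/s.
Mass flux = Q·C = 0.02176 m³/s × 0.585 g/m³ = 0.01273 g/s.
= 0.01273 g/s × 31.56 = 0.4017 t/yr.

0.402 t/yr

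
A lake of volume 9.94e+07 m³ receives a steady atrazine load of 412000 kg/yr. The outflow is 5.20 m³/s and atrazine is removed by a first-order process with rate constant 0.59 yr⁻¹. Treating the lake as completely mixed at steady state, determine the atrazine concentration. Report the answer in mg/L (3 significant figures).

Outflow Q = 5.20 m³/s × 3.156e+07 s/yr = 1.641e+08 m³/yr.
Steady-state CSTR mass balance: W = Q·C + k·V·C, so C = W/(Q + kV).
Q + kV = 1.641e+08 + 0.59·9.94e+07 = 2.227e+08 m³/yr.
C = 412000/2.227e+08 = 0.00185 kg/m³ = 1.85 mg/L.

1.85 mg/L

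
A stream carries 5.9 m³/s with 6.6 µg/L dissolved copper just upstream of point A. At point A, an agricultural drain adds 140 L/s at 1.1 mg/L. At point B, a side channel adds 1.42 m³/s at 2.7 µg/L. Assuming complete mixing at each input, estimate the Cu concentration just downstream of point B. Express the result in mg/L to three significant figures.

0.0264 mg/L

6.6 µg/L = 0.0066 mg/L.
140 L/s = 0.14 m³/s.
After input A: C = (5.9·0.0066 + 0.14·1.1) / 6.04 = 0.03194 mg/L.
2.7 µg/L = 0.0027 mg/L.
After input B: C = (6.04·0.03194 + 1.42·0.0027) / 7.46 = 0.02638 mg/L.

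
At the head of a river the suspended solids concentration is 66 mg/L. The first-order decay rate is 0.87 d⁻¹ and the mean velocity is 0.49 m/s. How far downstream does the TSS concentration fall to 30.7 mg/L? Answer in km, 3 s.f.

From C = C₀·e^(−kt), t = ln(C₀/C)/k = ln(66/30.7)/0.87 = 0.7654/0.87 = 0.8798 d.
Distance = v·t = 0.49 m/s × 7.601e+04 s = 3.725e+04 m = 37.25 km.

37.2 km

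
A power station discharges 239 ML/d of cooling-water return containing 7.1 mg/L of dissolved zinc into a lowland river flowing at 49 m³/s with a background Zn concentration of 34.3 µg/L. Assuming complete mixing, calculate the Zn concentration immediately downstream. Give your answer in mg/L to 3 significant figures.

0.412 mg/L

239 ML/d = 2.766 m³/s.
34.3 µg/L = 0.0343 mg/L.
Flow-weighted mixing gives C = (2.766·7.1 + 49·0.0343) / (2.766 + 49) = 21.32/51.77 = 0.4119 mg/L.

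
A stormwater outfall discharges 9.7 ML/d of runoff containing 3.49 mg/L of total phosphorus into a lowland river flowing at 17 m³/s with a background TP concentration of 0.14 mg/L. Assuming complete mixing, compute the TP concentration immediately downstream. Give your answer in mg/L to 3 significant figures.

0.162 mg/L

9.7 ML/d = 0.1123 m³/s.
Conservation of mass across the mixing zone: C = (0.1123·3.49 + 17·0.14) / (0.1123 + 17) = 2.772/17.11 = 0.162 mg/L.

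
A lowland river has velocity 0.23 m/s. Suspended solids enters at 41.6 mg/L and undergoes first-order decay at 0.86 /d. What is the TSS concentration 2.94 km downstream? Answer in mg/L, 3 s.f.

Travel time t = 2.94 km / 0.23 m/s = 2940/0.23 = 1.278e+04 s = 0.1479 d.
First-order decay: C = 41.6·exp(−0.86·0.1479) = 41.6·0.8805 = 36.63 mg/L.

36.6 mg/L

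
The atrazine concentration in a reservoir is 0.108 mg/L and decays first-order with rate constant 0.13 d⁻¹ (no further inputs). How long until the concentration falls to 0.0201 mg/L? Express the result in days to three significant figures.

t = ln(C₀/C)/k = ln(0.108/0.0201)/0.13 = 1.681/0.13 = 12.93 d.

12.9 d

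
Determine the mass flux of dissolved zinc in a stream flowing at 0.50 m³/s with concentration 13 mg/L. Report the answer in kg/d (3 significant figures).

Mass flux = Q·C = 0.5 m³/s × 13 g/m³ = 6.5 g/s.
= 6.5 g/s × 86.4 = 561.6 kg/d.

562 kg/d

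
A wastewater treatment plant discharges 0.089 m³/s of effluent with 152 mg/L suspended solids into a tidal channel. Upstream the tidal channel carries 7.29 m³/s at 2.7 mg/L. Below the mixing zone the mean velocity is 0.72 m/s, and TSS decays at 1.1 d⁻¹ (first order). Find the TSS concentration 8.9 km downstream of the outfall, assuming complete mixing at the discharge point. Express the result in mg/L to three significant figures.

After complete mixing, C₀ = (0.089·152 + 7.29·2.7) / 7.379 = 4.501 mg/L.
Travel time t = 8900 m / 0.72 m/s = 1.236e+04 s = 0.1431 d.
C = 4.501·exp(−1.1·0.1431) = 4.501·0.8544 = 3.845 mg/L.

3.85 mg/L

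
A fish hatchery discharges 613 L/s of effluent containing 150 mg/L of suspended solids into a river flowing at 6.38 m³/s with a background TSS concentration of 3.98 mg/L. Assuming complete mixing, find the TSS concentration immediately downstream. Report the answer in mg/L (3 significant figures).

16.8 mg/L

613 L/s = 0.613 m³/s.
Flow-weighted mixing gives C = (0.613·150 + 6.38·3.98) / (0.613 + 6.38) = 117.3/6.993 = 16.78 mg/L.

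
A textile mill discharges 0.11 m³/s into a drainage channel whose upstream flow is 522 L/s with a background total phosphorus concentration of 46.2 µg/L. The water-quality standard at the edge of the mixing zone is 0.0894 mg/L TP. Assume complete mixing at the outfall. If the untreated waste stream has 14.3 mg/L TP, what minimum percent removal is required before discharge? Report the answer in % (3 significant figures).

97.9 %

522 L/s = 0.522 m³/s.
46.2 µg/L = 0.0462 mg/L.
Mass balance: 0.0894·0.632 = 0.11·Cₑ + 0.522·0.0462.
Cₑ = (0.0565 − 0.02412) / 0.11 = 0.2944 mg/L.
Required removal = 1 − 0.2944/14.3 = 97.94 %.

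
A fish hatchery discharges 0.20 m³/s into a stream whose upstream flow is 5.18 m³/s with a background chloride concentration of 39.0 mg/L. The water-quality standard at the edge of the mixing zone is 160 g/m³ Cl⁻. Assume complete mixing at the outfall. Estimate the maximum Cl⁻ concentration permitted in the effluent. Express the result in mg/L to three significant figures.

3290 mg/L

Mass balance: 160·5.38 = 0.2·Cₑ + 5.18·39.
Cₑ = (860.8 − 202) / 0.2 = 3294 mg/L.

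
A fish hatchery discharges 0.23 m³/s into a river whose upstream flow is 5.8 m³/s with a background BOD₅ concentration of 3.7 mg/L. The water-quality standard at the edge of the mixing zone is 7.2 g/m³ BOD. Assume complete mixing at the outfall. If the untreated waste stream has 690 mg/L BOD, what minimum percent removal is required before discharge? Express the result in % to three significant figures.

Mass balance: 7.2·6.03 = 0.23·Cₑ + 5.8·3.7.
Cₑ = (43.42 − 21.46) / 0.23 = 95.46 mg/L.
Required removal = 1 − 95.46/690 = 86.17 %.

86.2 %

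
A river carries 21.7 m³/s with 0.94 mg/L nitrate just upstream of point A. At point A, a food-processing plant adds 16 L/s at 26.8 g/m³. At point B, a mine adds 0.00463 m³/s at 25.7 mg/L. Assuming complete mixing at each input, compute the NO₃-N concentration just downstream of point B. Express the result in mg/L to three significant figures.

16 L/s = 0.016 m³/s.
After input A: C = (21.7·0.94 + 0.016·26.8) / 21.72 = 0.9591 mg/L.
After input B: C = (21.72·0.9591 + 0.00463·25.7) / 21.72 = 0.9643 mg/L.

0.964 mg/L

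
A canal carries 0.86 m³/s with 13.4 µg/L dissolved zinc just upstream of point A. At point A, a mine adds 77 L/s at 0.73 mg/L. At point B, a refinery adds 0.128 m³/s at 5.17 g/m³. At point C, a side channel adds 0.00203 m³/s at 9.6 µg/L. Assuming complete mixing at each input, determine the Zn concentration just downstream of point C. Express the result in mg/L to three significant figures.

0.684 mg/L

13.4 µg/L = 0.0134 mg/L.
77 L/s = 0.077 m³/s.
After input A: C = (0.86·0.0134 + 0.077·0.73) / 0.937 = 0.07229 mg/L.
After input B: C = (0.937·0.07229 + 0.128·5.17) / 1.065 = 0.685 mg/L.
9.6 µg/L = 0.0096 mg/L.
After input C: C = (1.065·0.685 + 0.00203·0.0096) / 1.067 = 0.6837 mg/L.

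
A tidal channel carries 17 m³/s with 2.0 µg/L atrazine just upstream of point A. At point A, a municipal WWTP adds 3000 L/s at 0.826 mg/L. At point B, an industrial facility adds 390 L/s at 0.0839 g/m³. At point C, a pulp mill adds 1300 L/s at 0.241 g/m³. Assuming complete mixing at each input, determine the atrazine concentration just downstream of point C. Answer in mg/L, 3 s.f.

0.132 mg/L

2.0 µg/L = 0.002 mg/L.
3000 L/s = 3 m³/s.
After input A: C = (17·0.002 + 3·0.826) / 20 = 0.1256 mg/L.
390 L/s = 0.39 m³/s.
After input B: C = (20·0.1256 + 0.39·0.0839) / 20.39 = 0.1248 mg/L.
1300 L/s = 1.3 m³/s.
After input C: C = (20.39·0.1248 + 1.3·0.241) / 21.69 = 0.1318 mg/L.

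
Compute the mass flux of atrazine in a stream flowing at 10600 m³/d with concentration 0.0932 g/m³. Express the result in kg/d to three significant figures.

10600 m³/d = 0.1227 m³/s.
Mass flux = Q·C = 0.1227 m³/s × 0.0932 g/m³ = 0.01143 g/s.
= 0.01143 g/s × 86.4 = 0.9879 kg/d.

0.988 kg/d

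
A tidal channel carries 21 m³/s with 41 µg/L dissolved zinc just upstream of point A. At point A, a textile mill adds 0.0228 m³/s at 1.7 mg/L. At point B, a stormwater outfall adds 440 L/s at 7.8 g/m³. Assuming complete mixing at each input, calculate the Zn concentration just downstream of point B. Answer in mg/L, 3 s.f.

0.202 mg/L

41 µg/L = 0.041 mg/L.
After input A: C = (21·0.041 + 0.0228·1.7) / 21.02 = 0.0428 mg/L.
440 L/s = 0.44 m³/s.
After input B: C = (21.02·0.0428 + 0.44·7.8) / 21.46 = 0.2018 mg/L.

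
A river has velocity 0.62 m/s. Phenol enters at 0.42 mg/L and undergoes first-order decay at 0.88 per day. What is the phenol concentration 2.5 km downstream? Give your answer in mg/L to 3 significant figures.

Travel time t = 2.5 km / 0.62 m/s = 2500/0.62 = 4032 s = 0.04667 d.
First-order decay: C = 0.42·exp(−0.88·0.04667) = 0.42·0.9598 = 0.4031 mg/L.

0.403 mg/L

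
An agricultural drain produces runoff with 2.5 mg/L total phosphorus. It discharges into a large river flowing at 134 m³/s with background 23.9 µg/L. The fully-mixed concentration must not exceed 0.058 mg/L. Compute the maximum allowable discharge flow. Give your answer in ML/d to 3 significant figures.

23.9 µg/L = 0.0239 mg/L.
Mass balance at complete mixing: C_std·(Q_w + Q_r) = Q_w·C_e + Q_r·C_b.
Rearranging, Q_w = Q_r·(C_std − C_b)/(C_e − C_std) = 134·(0.058 − 0.0239) / (2.5 − 0.058) = 1.871 m³/s.
= 161.7 ML/d.

162 ML/d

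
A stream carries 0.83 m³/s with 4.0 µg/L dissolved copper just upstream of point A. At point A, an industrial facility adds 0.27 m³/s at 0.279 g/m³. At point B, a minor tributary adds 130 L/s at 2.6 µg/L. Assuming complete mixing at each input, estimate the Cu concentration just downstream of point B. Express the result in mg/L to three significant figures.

0.0642 mg/L

4.0 µg/L = 0.004 mg/L.
After input A: C = (0.83·0.004 + 0.27·0.279) / 1.1 = 0.0715 mg/L.
130 L/s = 0.13 m³/s.
2.6 µg/L = 0.0026 mg/L.
After input B: C = (1.1·0.0715 + 0.13·0.0026) / 1.23 = 0.06422 mg/L.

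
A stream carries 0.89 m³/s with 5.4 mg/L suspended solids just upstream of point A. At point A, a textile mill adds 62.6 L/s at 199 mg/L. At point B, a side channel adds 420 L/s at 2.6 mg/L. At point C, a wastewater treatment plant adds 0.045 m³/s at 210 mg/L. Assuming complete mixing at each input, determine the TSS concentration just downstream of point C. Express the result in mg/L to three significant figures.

62.6 L/s = 0.0626 m³/s.
After input A: C = (0.89·5.4 + 0.0626·199) / 0.9526 = 18.12 mg/L.
420 L/s = 0.42 m³/s.
After input B: C = (0.9526·18.12 + 0.42·2.6) / 1.373 = 13.37 mg/L.
After input C: C = (1.373·13.37 + 0.045·210) / 1.418 = 19.61 mg/L.

19.6 mg/L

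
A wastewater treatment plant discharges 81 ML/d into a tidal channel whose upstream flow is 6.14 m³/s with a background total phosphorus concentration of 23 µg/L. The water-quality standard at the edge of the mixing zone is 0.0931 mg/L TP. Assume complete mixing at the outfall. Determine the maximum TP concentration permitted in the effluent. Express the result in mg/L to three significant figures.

81 ML/d = 0.9375 m³/s.
23 µg/L = 0.023 mg/L.
Mass balance: 0.0931·7.077 = 0.9375·Cₑ + 6.14·0.023.
Cₑ = (0.6589 − 0.1412) / 0.9375 = 0.5522 mg/L.

0.552 mg/L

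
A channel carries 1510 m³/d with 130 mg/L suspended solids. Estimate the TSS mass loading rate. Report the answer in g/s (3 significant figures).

1510 m³/d = 0.01748 m³/s.
Mass flux = Q·C = 0.01748 m³/s × 130 g/m³ = 2.272 g/s.

2.27 g/s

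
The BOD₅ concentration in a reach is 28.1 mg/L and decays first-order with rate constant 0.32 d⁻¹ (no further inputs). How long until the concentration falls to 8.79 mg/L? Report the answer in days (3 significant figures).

t = ln(C₀/C)/k = ln(28.1/8.79)/0.32 = 1.162/0.32 = 3.632 d.

3.63 d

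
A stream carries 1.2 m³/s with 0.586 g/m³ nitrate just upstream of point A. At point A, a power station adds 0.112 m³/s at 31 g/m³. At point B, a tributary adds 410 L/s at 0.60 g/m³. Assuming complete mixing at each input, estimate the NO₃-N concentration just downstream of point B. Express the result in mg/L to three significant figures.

2.57 mg/L

After input A: C = (1.2·0.586 + 0.112·31) / 1.312 = 3.182 mg/L.
410 L/s = 0.41 m³/s.
After input B: C = (1.312·3.182 + 0.41·0.6) / 1.722 = 2.567 mg/L.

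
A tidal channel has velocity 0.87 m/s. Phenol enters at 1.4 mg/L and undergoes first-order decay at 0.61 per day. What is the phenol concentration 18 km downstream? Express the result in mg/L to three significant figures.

1.21 mg/L

Travel time t = 18 km / 0.87 m/s = 1.8e+04/0.87 = 2.069e+04 s = 0.2395 d.
First-order decay: C = 1.4·exp(−0.61·0.2395) = 1.4·0.8641 = 1.21 mg/L.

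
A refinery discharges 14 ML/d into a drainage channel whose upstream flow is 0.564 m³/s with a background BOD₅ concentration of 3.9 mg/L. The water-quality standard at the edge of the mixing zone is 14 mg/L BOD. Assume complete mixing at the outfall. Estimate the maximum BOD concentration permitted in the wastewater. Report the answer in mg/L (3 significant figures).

49.2 mg/L

14 ML/d = 0.162 m³/s.
Mass balance: 14·0.726 = 0.162·Cₑ + 0.564·3.9.
Cₑ = (10.16 − 2.2) / 0.162 = 49.15 mg/L.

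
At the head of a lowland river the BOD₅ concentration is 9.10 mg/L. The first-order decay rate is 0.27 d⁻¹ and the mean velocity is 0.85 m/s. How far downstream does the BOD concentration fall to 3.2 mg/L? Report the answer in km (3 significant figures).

From C = C₀·e^(−kt), t = ln(C₀/C)/k = ln(9.10/3.2)/0.27 = 1.045/0.27 = 3.871 d.
Distance = v·t = 0.85 m/s × 3.344e+05 s = 2.843e+05 m = 284.3 km.

284 km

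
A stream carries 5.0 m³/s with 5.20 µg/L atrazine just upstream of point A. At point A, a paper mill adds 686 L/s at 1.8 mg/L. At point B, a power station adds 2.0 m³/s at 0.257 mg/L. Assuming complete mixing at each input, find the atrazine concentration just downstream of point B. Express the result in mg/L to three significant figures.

0.231 mg/L

5.20 µg/L = 0.0052 mg/L.
686 L/s = 0.686 m³/s.
After input A: C = (5·0.0052 + 0.686·1.8) / 5.686 = 0.2217 mg/L.
After input B: C = (5.686·0.2217 + 2·0.257) / 7.686 = 0.2309 mg/L.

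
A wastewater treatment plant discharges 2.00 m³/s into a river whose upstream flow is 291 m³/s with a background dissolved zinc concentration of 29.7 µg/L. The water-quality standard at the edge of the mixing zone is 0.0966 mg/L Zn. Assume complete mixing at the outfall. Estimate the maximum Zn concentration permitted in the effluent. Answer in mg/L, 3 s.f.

9.83 mg/L

29.7 µg/L = 0.0297 mg/L.
Mass balance: 0.0966·293 = 2·Cₑ + 291·0.0297.
Cₑ = (28.3 − 8.643) / 2 = 9.831 mg/L.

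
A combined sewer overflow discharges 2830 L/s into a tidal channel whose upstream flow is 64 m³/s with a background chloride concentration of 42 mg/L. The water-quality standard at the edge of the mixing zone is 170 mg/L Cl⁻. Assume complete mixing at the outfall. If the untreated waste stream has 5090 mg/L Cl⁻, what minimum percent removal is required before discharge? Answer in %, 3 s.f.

39.8 %

2830 L/s = 2.83 m³/s.
Mass balance: 170·66.83 = 2.83·Cₑ + 64·42.
Cₑ = (1.136e+04 − 2688) / 2.83 = 3065 mg/L.
Required removal = 1 − 3065/5090 = 39.79 %.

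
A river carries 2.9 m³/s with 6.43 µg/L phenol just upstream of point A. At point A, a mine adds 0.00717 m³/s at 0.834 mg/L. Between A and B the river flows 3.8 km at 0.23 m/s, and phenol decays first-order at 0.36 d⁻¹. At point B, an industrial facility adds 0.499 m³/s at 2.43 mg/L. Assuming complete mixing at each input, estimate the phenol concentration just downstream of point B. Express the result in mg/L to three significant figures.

6.43 µg/L = 0.00643 mg/L.
After input A: C = (2.9·0.00643 + 0.00717·0.834) / 2.907 = 0.008471 mg/L.
Over the 3.8 km reach to input B (t = 1.652e+04 s = 0.1912 d), decay gives C = 0.008471·exp(−0.36·0.1912) = 0.007908 mg/L.
After input B: C = (2.907·0.007908 + 0.499·2.43) / 3.406 = 0.3627 mg/L.

0.363 mg/L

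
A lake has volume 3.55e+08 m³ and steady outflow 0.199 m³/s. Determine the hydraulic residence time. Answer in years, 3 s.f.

56.5 yr

Q = 0.199 m³/s × 3.156e+07 s/yr = 6.28e+06 m³/yr.
Hydraulic residence time τ = V/Q = 3.55e+08/6.28e+06 = 56.53 yr.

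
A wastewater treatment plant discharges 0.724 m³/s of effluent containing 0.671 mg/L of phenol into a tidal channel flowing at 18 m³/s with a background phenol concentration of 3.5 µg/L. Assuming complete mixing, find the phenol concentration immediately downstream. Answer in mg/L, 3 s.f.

0.0293 mg/L

3.5 µg/L = 0.0035 mg/L.
Flow-weighted mixing gives C = (0.724·0.671 + 18·0.0035) / (0.724 + 18) = 0.5488/18.72 = 0.02931 mg/L.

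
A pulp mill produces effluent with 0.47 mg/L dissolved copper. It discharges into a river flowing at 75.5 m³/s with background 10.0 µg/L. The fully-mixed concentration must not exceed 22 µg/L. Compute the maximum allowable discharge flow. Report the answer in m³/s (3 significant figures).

10.0 µg/L = 0.01 mg/L.
22 µg/L = 0.022 mg/L.
Mass balance at complete mixing: C_std·(Q_w + Q_r) = Q_w·C_e + Q_r·C_b.
Rearranging, Q_w = Q_r·(C_std − C_b)/(C_e − C_std) = 75.5·(0.022 − 0.01) / (0.47 − 0.022) = 2.022 m³/s.

2.02 m³/s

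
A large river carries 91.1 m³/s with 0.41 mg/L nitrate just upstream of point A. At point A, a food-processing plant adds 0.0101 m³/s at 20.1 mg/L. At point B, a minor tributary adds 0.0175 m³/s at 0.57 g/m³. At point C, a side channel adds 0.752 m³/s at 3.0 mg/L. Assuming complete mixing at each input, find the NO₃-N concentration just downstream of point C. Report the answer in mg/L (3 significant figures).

0.433 mg/L

After input A: C = (91.1·0.41 + 0.0101·20.1) / 91.11 = 0.4122 mg/L.
After input B: C = (91.11·0.4122 + 0.0175·0.57) / 91.13 = 0.4122 mg/L.
After input C: C = (91.13·0.4122 + 0.752·3) / 91.88 = 0.4334 mg/L.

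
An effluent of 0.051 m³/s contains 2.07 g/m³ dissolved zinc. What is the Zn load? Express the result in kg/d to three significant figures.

Mass flux = Q·C = 0.051 m³/s × 2.07 g/m³ = 0.1056 g/s.
= 0.1056 g/s × 86.4 = 9.121 kg/d.

9.12 kg/d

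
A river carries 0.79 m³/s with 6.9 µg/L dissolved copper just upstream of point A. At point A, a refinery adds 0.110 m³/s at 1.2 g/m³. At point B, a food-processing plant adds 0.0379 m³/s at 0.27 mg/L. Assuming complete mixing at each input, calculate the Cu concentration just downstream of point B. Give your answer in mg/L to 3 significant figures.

0.157 mg/L

6.9 µg/L = 0.0069 mg/L.
After input A: C = (0.79·0.0069 + 0.11·1.2) / 0.9 = 0.1527 mg/L.
After input B: C = (0.9·0.1527 + 0.0379·0.27) / 0.9379 = 0.1575 mg/L.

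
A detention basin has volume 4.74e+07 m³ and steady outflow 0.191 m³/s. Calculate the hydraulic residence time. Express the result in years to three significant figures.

Q = 0.191 m³/s × 3.156e+07 s/yr = 6.028e+06 m³/yr.
Hydraulic residence time τ = V/Q = 4.74e+07/6.028e+06 = 7.864 yr.

7.86 yr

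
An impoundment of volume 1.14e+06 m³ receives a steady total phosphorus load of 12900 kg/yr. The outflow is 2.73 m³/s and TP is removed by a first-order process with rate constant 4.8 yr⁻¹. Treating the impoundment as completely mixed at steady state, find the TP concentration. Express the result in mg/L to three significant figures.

0.141 mg/L

Outflow Q = 2.73 m³/s × 3.156e+07 s/yr = 8.615e+07 m³/yr.
Steady-state CSTR mass balance: W = Q·C + k·V·C, so C = W/(Q + kV).
Q + kV = 8.615e+07 + 4.8·1.14e+06 = 9.162e+07 m³/yr.
C = 12900/9.162e+07 = 0.0001408 kg/m³ = 0.1408 mg/L.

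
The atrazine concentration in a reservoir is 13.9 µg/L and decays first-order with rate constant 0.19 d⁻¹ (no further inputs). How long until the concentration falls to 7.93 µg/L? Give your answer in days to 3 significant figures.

2.95 d

t = ln(C₀/C)/k = ln(13.9/7.93)/0.19 = 0.5612/0.19 = 2.954 d.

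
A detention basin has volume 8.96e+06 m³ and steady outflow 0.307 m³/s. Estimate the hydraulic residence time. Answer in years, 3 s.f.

0.925 yr

Q = 0.307 m³/s × 3.156e+07 s/yr = 9.688e+06 m³/yr.
Hydraulic residence time τ = V/Q = 8.96e+06/9.688e+06 = 0.9248 yr.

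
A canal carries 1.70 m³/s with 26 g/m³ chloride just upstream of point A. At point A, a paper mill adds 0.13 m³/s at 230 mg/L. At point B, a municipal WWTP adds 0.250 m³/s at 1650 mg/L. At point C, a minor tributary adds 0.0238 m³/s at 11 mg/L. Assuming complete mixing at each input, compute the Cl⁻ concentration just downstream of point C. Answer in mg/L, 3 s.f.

231 mg/L

After input A: C = (1.7·26 + 0.13·230) / 1.83 = 40.49 mg/L.
After input B: C = (1.83·40.49 + 0.25·1650) / 2.08 = 233.9 mg/L.
After input C: C = (2.08·233.9 + 0.0238·11) / 2.104 = 231.4 mg/L.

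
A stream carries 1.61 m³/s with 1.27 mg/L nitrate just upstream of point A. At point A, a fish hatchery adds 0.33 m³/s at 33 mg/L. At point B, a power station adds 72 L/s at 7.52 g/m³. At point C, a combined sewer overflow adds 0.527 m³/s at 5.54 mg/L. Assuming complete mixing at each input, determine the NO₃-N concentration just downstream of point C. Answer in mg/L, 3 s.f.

6.46 mg/L

After input A: C = (1.61·1.27 + 0.33·33) / 1.94 = 6.667 mg/L.
72 L/s = 0.072 m³/s.
After input B: C = (1.94·6.667 + 0.072·7.52) / 2.012 = 6.698 mg/L.
After input C: C = (2.012·6.698 + 0.527·5.54) / 2.539 = 6.458 mg/L.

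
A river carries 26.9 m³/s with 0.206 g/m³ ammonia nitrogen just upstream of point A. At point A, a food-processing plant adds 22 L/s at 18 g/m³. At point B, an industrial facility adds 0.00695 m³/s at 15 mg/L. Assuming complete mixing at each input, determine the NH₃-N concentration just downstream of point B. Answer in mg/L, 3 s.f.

22 L/s = 0.022 m³/s.
After input A: C = (26.9·0.206 + 0.022·18) / 26.92 = 0.2205 mg/L.
After input B: C = (26.92·0.2205 + 0.00695·15) / 26.93 = 0.2244 mg/L.

0.224 mg/L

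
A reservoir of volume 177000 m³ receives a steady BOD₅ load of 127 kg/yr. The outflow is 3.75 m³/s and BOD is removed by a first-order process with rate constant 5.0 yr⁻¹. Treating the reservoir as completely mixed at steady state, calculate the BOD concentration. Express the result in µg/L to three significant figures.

Outflow Q = 3.75 m³/s × 3.156e+07 s/yr = 1.183e+08 m³/yr.
Steady-state CSTR mass balance: W = Q·C + k·V·C, so C = W/(Q + kV).
Q + kV = 1.183e+08 + 5.0·177000 = 1.192e+08 m³/yr.
C = 127/1.192e+08 = 1.065e-06 kg/m³ = 0.001065 mg/L = 1.065 µg/L.

1.07 µg/L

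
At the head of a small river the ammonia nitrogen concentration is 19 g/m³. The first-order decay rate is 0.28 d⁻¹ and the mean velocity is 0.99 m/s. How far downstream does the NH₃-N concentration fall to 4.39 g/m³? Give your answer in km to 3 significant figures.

448 km

From C = C₀·e^(−kt), t = ln(C₀/C)/k = ln(19/4.39)/0.28 = 1.465/0.28 = 5.233 d.
Distance = v·t = 0.99 m/s × 4.521e+05 s = 4.476e+05 m = 447.6 km.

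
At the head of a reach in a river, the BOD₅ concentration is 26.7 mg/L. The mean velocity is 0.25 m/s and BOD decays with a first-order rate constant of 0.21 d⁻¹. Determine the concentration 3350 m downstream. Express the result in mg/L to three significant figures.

25.8 mg/L

Travel time t = 3350 m / 0.25 m/s = 3350/0.25 = 1.34e+04 s = 0.1551 d.
First-order decay: C = 26.7·exp(−0.21·0.1551) = 26.7·0.968 = 25.84 mg/L.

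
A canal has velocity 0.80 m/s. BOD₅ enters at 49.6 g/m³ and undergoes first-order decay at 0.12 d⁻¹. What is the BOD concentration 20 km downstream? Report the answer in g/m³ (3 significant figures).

Travel time t = 20 km / 0.80 m/s = 2e+04/0.80 = 2.5e+04 s = 0.2894 d.
First-order decay: C = 49.6·exp(−0.12·0.2894) = 49.6·0.9659 = 47.91 g/m³.

47.9 g/m³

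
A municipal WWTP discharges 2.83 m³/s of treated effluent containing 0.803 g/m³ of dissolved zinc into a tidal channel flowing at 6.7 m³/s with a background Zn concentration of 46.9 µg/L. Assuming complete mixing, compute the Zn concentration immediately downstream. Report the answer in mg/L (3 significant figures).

0.271 mg/L

46.9 µg/L = 0.0469 mg/L.
By mass balance at complete mixing, C = (2.83·0.803 + 6.7·0.0469) / (2.83 + 6.7) = 2.587/9.53 = 0.2714 mg/L.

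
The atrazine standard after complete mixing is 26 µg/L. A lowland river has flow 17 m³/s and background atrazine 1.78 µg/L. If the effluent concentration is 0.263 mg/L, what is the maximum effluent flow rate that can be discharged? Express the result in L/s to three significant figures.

1.78 µg/L = 0.00178 mg/L.
26 µg/L = 0.026 mg/L.
Mass balance at complete mixing: C_std·(Q_w + Q_r) = Q_w·C_e + Q_r·C_b.
Rearranging, Q_w = Q_r·(C_std − C_b)/(C_e − C_std) = 17·(0.026 − 0.00178) / (0.263 − 0.026) = 1.737 m³/s.
= 1737 L/s.

1740 L/s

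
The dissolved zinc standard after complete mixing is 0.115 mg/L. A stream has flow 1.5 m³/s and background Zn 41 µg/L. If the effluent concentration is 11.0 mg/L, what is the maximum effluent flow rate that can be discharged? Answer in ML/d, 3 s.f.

41 µg/L = 0.041 mg/L.
Mass balance at complete mixing: C_std·(Q_w + Q_r) = Q_w·C_e + Q_r·C_b.
Rearranging, Q_w = Q_r·(C_std − C_b)/(C_e − C_std) = 1.5·(0.115 − 0.041) / (11 − 0.115) = 0.0102 m³/s.
= 0.8811 ML/d.

0.881 ML/d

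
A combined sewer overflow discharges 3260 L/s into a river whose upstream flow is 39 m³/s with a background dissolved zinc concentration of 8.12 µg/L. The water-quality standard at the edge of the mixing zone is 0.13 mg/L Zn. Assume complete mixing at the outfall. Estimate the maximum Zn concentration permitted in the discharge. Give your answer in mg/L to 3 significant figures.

3260 L/s = 3.26 m³/s.
8.12 µg/L = 0.00812 mg/L.
Mass balance: 0.13·42.26 = 3.26·Cₑ + 39·0.00812.
Cₑ = (5.494 − 0.3167) / 3.26 = 1.588 mg/L.

1.59 mg/L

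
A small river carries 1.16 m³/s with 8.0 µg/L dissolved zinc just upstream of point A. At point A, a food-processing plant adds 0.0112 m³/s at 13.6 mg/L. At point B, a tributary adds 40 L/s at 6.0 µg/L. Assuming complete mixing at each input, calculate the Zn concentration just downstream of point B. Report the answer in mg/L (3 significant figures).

8.0 µg/L = 0.008 mg/L.
After input A: C = (1.16·0.008 + 0.0112·13.6) / 1.171 = 0.138 mg/L.
40 L/s = 0.04 m³/s.
6.0 µg/L = 0.006 mg/L.
After input B: C = (1.171·0.138 + 0.04·0.006) / 1.211 = 0.1336 mg/L.

0.134 mg/L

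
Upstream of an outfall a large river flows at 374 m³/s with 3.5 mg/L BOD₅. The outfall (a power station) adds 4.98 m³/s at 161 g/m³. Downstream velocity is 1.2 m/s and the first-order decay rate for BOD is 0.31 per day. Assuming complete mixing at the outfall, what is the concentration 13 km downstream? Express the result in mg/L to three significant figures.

After complete mixing, C₀ = (4.98·161 + 374·3.5) / 379 = 5.57 mg/L.
Travel time t = 1.3e+04 m / 1.2 m/s = 1.083e+04 s = 0.1254 d.
C = 5.57·exp(−0.31·0.1254) = 5.57·0.9619 = 5.357 mg/L.

5.36 mg/L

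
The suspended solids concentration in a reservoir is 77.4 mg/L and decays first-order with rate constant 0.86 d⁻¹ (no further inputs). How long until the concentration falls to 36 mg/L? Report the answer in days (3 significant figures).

t = ln(C₀/C)/k = ln(77.4/36)/0.86 = 0.7655/0.86 = 0.8901 d.

0.890 d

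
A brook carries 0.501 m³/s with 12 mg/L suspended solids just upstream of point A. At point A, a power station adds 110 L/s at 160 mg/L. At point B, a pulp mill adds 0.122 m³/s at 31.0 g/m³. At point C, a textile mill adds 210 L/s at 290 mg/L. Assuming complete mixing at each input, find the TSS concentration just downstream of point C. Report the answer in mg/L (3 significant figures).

93.6 mg/L

110 L/s = 0.11 m³/s.
After input A: C = (0.501·12 + 0.11·160) / 0.611 = 38.64 mg/L.
After input B: C = (0.611·38.64 + 0.122·31) / 0.733 = 37.37 mg/L.
210 L/s = 0.21 m³/s.
After input C: C = (0.733·37.37 + 0.21·290) / 0.943 = 93.63 mg/L.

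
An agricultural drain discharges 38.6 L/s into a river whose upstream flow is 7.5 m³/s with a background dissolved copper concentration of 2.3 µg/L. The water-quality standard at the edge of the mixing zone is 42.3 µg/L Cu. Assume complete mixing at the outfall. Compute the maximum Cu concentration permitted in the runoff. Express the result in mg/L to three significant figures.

7.81 mg/L

38.6 L/s = 0.0386 m³/s.
2.3 µg/L = 0.0023 mg/L.
42.3 µg/L = 0.0423 mg/L.
Mass balance: 0.0423·7.539 = 0.0386·Cₑ + 7.5·0.0023.
Cₑ = (0.3189 − 0.01725) / 0.0386 = 7.814 mg/L.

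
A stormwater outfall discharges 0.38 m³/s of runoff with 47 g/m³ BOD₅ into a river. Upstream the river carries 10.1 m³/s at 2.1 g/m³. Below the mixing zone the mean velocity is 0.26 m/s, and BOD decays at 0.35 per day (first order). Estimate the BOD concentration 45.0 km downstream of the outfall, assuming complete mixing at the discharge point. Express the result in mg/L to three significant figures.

After complete mixing, C₀ = (0.38·47 + 10.1·2.1) / 10.48 = 3.728 mg/L.
Travel time t = 4.5e+04 m / 0.26 m/s = 1.731e+05 s = 2.003 d.
C = 3.728·exp(−0.35·2.003) = 3.728·0.496 = 1.849 mg/L.

1.85 mg/L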